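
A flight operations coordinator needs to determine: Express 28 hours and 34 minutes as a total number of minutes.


Hours: 28
Extra minutes: 34
Minutes per hour: 60
Hours to minutes: 28 x 60 = 1680
Total: 1680 + 34 = 1714

1714


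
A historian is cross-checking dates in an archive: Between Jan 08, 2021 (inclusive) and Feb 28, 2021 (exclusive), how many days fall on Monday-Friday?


Start: 2021-01-08 (Friday)
End (exclusive): 2021-02-28 (Sunday)
Total calendar days: 51
Full weeks: 51 // 7 = 7 -> 35 weekdays
Remaining 2 days starting on Friday:
  Fri(w), Sat(-) -> 1 weekdays
Total business days: 35 + 1 = 36

36


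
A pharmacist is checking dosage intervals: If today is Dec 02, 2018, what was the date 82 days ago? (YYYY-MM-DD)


Start: 2018-12-02
Subtracting 82 days
Days already passed in December: 2
After going back through December: 80 more days to subtract
November 2018: 30 days, 50 remaining
October 2018: 31 days, 19 remaining
September 2018 has 30 days, need 19
Result: 2018-09-11

2018-09-11


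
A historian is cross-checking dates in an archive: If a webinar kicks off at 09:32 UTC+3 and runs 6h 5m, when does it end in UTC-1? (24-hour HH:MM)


Start: 09:32 in UTC+3
Step 1 - add duration:
  minutes: 32 + 5 = 37
  hours: 9 + 6 + 0 = 15
  end in UTC+3: 15:37
Step 2 - convert UTC+3 -> UTC-1:
  offset difference: -1 - (3) = -4 hours
  15 + (-4) = 11 -> mod 24 = 11
Result: 11:37 in UTC-1

11:37


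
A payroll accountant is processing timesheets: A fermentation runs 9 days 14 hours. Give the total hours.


Days: 9
Extra hours: 14
Hours per day: 24
Days to hours: 9 x 24 = 216
Total: 216 + 14 = 230

230


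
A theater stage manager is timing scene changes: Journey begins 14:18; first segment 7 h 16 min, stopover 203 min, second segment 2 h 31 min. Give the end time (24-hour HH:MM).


Depart: 14:18
Leg 1: +436 min -> 21:34
Layover: +203 min -> 00:57
Leg 2: +151 min -> 03:28
Total travel: 790 minutes = 13h 10m
Arrival: 03:28

03:28


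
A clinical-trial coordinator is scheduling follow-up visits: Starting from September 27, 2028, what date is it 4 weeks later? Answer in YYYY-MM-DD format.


Start: 2028-09-27
Weeks to add: 4
Convert to days: 4 x 7 = 28 days
Add 28 days to 2028-09-27
Result: 2028-10-25

2028-10-25


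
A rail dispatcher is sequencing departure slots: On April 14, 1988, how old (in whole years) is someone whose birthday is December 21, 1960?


Birth: 1960-12-21
Reference: 1988-04-14
Year difference: 1988 - 1960 = 28
Has birthday (12-21) occurred by 04-14? No
Birthday not yet reached this year -> subtract 1
Age in full years: 27

27


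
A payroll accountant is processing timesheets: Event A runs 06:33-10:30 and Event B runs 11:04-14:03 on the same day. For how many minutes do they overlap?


Interval A: [393, 630] minutes from midnight
Interval B: [664, 843] minutes from midnight
Overlap start = max(393, 664) = 664
Overlap end = min(630, 843) = 630
End <= start, so the intervals do not overlap: 0 minutes

0


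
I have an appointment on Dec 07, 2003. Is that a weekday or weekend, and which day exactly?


Date: 2003-12-07
January 1, 2003 is a Wednesday
Day of year: 341
Offset from Jan 1: 340 days
340 mod 7 = 4
Result: Sunday

Sunday


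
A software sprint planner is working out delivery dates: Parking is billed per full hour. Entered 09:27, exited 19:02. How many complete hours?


Start: 09:27
End: 19:02
Hour difference: 19 - 9 = 10 hours
Minute difference: 2 - 27 = -25 minutes
Total minutes: 575
Complete hours: 575 / 60 = 9 (remainder 35)

9


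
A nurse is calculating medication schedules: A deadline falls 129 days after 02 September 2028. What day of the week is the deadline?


Start: 2028-09-02 (Saturday)
Step 1 - find target date: add 129 days
  2028-09-02 + 129 days = 2029-01-09
Step 2 - day of week:
  129 mod 7 = 3
  Saturday + 3 days -> Tuesday
Result: Tuesday (2029-01-09)

Tuesday


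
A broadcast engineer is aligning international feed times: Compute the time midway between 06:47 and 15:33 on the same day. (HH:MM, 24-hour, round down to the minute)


Start time: 06:47 = 407 minutes from midnight
End time: 15:33 = 933 minutes from midnight
Sum: 407 + 933 = 1340
Midpoint: 1340 / 2 = 670 minutes
Convert: 670 / 60 = 11 hours, 10 minutes
Result: 11:10

11:10


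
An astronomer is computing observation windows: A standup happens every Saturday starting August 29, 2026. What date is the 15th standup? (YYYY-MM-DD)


First occurrence: 2026-08-29 (occurrence 1)
Each occurrence is 7 days after the previous.
Occurrence 15 is 14 weeks after the first.
14 weeks = 98 days
2026-08-29 + 98 days = 2026-12-05

2026-12-05


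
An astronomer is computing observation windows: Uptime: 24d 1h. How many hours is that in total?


Days: 24
Extra hours: 1
Hours per day: 24
Days to hours: 24 x 24 = 576
Total: 576 + 1 = 577

577


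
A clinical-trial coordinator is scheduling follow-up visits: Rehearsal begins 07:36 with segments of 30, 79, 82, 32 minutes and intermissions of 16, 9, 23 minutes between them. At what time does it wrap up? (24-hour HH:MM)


Start: 07:36 = 456 min from midnight
  after task 1 (30 min): 08:06
  after break (16 min): 08:22
  after task 2 (79 min): 09:41
  after break (9 min): 09:50
  after task 3 (82 min): 11:12
  after break (23 min): 11:35
  after task 4 (32 min): 12:07
Total elapsed: 271 minutes
End time: 12:07

12:07


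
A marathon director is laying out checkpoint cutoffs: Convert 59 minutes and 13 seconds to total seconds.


Minutes: 59
Extra seconds: 13
Seconds per minute: 60
Minutes to seconds: 59 x 60 = 3540
Total: 3540 + 13 = 3553

3553


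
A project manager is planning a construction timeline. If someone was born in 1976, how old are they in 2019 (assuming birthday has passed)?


Birth year: 1976
Current year: 2019
Age = current year - birth year
Age = 2019 - 1976 = 43

43


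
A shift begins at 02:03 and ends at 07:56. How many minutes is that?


Start time: 02:03 = 123 minutes from midnight
End time: 07:56 = 476 minutes from midnight
Difference: 476 - 123 = 353 minutes
That is 5 hours and 53 minutes

353


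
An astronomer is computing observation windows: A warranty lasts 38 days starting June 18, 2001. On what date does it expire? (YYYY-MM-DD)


Start: 2001-06-18
Adding 38 days
Days remaining in June: 12
After June: 26 days still to add
July 2001 has 31 days, need 26
Result: 2001-07-26

2001-07-26


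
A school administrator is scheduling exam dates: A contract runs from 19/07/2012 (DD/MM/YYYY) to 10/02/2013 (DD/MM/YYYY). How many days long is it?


Start date: 2012-07-19
End date: 2013-02-10
Jul 2012: +13 days
Aug 2012: +31 days
Sep 2012: +30 days
... (5 more months)
Total: 206 days

206


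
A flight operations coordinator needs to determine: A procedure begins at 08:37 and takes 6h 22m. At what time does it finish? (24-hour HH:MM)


Start time: 08:37
Adding: 6 hours 22 minutes
Minutes: 37 + 22 = 59
Hours: 8 + 6 + 0 = 14
Result: 14:59

14:59


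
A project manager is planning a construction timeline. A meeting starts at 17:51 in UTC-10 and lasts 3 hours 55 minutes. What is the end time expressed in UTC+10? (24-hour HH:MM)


Start: 17:51 in UTC-10
Step 1 - add duration:
  minutes: 51 + 55 = 106 (carry 1h)
  hours: 17 + 3 + 1 = 21
  end in UTC-10: 21:46
Step 2 - convert UTC-10 -> UTC+10:
  offset difference: 10 - (-10) = 20 hours
  21 + (20) = 41 -> mod 24 = 17
Result: 17:46 in UTC+10

17:46


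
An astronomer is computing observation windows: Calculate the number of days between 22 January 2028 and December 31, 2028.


Start: January 22, 2028
End: December 31, 2028
Days left in January: 9
February: 29
March: 31
April: 30
May: 31
... plus remaining months
Sum of remaining months: 335
Total: 9 + 335 = 344

344


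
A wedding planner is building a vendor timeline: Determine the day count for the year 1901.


Year: 1901
Check leap year rules:
Divisible by 4? No
1901 is not a leap year
Days: 365

365


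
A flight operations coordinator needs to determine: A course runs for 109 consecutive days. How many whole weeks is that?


Total days: 109
Days per week: 7
Division: 109 / 7 = 15 remainder 4
Complete weeks: 15
Remaining days: 4

15


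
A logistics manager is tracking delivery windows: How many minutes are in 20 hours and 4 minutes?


Hours: 20
Minutes: 4
Convert hours to minutes: 20 x 60 = 1200
Add remaining minutes: 1200 + 4 = 1204

1204


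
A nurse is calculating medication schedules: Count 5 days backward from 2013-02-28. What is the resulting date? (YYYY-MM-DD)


Start: 2013-02-28
Subtracting 5 days
Days already passed in February: 28
Result: 2013-02-23

2013-02-23


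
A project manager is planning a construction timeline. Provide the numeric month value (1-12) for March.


Calendar month order:
2. February
3. March <--
4. April
March is month number 3

3


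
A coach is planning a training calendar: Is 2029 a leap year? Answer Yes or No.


Year: 2029
Divisible by 4? 2029 / 4 = 507.25 -> No
Not divisible by 4, so NOT a leap year

No


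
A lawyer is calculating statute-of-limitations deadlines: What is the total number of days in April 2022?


Month: April
Year: 2022
April is a 30-day month
Total: 30 days

30


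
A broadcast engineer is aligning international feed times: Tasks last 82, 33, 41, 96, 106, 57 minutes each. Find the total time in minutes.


Durations: 82, 33, 41, 96, 106, 57
Running sum: 82
+ 33 = 115
+ 41 = 156
+ 96 = 252
+ 106 = 358
+ 57 = 415
Total duration: 415 minutes
That is 6 hours and 55 minutes

415


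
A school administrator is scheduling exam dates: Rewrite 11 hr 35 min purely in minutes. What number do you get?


Hours: 11
Extra minutes: 35
Minutes per hour: 60
Hours to minutes: 11 x 60 = 660
Total: 660 + 35 = 695

695


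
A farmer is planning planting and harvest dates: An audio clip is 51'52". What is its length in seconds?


Minutes: 51
Seconds: 52
Convert minutes to seconds: 51 x 60 = 3060
Add remaining seconds: 3060 + 52 = 3112

3112


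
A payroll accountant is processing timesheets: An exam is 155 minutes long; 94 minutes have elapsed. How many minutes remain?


Total budget: 155 minutes
Time used: 94 minutes
Remaining: 155 - 94 = 61 minutes
Percent used: 60.6%
Percent remaining: 39.4%

61


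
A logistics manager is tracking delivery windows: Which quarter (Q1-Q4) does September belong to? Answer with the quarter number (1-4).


Month: September (month 9)
Q1: January-March (months 1-3)
Q2: April-June (months 4-6)
Q3: July-September (months 7-9)
Q4: October-December (months 10-12)
Month 9 falls in Q3

3


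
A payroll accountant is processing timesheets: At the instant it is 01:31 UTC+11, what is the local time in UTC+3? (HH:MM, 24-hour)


Local time: 01:31 at UTC+11 (offset 11h)
Target zone: UTC+3 (offset 3h)
Difference: 3 - (11) = -8 hours
Calculation: 1 + (-8) = -7
Wraparound: (-7) mod 24 = 17
Result: 17:31

17:31


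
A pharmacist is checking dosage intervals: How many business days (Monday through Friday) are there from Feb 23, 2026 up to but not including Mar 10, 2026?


Start: 2026-02-23 (Monday)
End (exclusive): 2026-03-10 (Tuesday)
Total calendar days: 15
Full weeks: 15 // 7 = 2 -> 10 weekdays
Remaining 1 days starting on Monday:
  Mon(w) -> 1 weekdays
Total business days: 10 + 1 = 11

11


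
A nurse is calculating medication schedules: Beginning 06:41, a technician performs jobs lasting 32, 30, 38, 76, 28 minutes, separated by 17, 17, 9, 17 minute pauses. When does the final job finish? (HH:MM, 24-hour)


Start: 06:41 = 401 min from midnight
  after task 1 (32 min): 07:13
  after break (17 min): 07:30
  after task 2 (30 min): 08:00
  after break (17 min): 08:17
  after task 3 (38 min): 08:55
  after break (9 min): 09:04
  after task 4 (76 min): 10:20
  after break (17 min): 10:37
  after task 5 (28 min): 11:05
Total elapsed: 264 minutes
End time: 11:05

11:05


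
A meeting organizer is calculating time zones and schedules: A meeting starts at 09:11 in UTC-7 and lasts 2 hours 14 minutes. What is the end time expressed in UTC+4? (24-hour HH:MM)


Start: 09:11 in UTC-7
Step 1 - add duration:
  minutes: 11 + 14 = 25
  hours: 9 + 2 + 0 = 11
  end in UTC-7: 11:25
Step 2 - convert UTC-7 -> UTC+4:
  offset difference: 4 - (-7) = 11 hours
  11 + (11) = 22 -> mod 24 = 22
Result: 22:25 in UTC+4

22:25


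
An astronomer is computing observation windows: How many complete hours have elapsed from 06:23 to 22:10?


Start: 06:23
End: 22:10
Hour difference: 22 - 6 = 16 hours
Minute difference: 10 - 23 = -13 minutes
Total minutes: 947
Complete hours: 947 / 60 = 15 (remainder 47)

15


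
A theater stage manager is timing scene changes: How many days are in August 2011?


Month: August
Year: 2011
August is a 31-day month
Total: 31 days

31


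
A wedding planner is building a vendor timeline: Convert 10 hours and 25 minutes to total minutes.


Hours: 10
Extra minutes: 25
Minutes per hour: 60
Hours to minutes: 10 x 60 = 600
Total: 600 + 25 = 625

625


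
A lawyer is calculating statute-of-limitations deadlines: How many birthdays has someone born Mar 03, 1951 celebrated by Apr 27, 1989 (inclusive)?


Birth: 1951-03-03
Reference: 1989-04-27
Year difference: 1989 - 1951 = 38
Has birthday (03-03) occurred by 04-27? Yes
Age in full years: 38

38


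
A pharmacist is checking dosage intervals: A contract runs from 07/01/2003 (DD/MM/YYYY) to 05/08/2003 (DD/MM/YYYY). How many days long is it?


Start date: 2003-01-07
End date: 2003-08-05
Jan 2003: +25 days
Feb 2003: +28 days
Mar 2003: +31 days
... (5 more months)
Total: 210 days

210


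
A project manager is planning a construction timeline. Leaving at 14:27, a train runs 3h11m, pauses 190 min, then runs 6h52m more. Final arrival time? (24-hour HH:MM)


Depart: 14:27
Leg 1: +191 min -> 17:38
Layover: +190 min -> 20:48
Leg 2: +412 min -> 03:40
Total travel: 793 minutes = 13h 13m
Arrival: 03:40

03:40


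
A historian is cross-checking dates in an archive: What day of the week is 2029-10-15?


Date: 2029-10-15
January 1, 2029 is a Monday
Day of year: 288
Offset from Jan 1: 287 days
287 mod 7 = 0
Result: Monday

Monday


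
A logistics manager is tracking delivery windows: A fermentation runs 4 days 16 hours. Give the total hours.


Days: 4
Extra hours: 16
Hours per day: 24
Days to hours: 4 x 24 = 96
Total: 96 + 16 = 112

112


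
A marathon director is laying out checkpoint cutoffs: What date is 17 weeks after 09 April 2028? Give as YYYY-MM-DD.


Start: 2028-04-09
Weeks to add: 17
Convert to days: 17 x 7 = 119 days
Add 119 days to 2028-04-09
Result: 2028-08-06

2028-08-06


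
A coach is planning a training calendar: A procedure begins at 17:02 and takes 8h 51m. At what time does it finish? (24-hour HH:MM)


Start time: 17:02
Adding: 8 hours 51 minutes
Minutes: 2 + 51 = 53
Hours: 17 + 8 + 0 = 25
Hour wraparound: 25 mod 24 = 1
Result: 01:53

01:53


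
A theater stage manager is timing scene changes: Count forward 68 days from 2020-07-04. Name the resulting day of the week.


Start: 2020-07-04 (Saturday)
Step 1 - find target date: add 68 days
  2020-07-04 + 68 days = 2020-09-10
Step 2 - day of week:
  68 mod 7 = 5
  Saturday + 5 days -> Thursday
Result: Thursday (2020-09-10)

Thursday


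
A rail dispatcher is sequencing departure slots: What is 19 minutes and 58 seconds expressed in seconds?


Minutes: 19
Extra seconds: 58
Seconds per minute: 60
Minutes to seconds: 19 x 60 = 1140
Total: 1140 + 58 = 1198

1198


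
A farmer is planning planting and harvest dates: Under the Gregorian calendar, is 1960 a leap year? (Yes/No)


Year: 1960
Divisible by 4? 1960 / 4 = 490.0 -> Yes
Divisible by 100? 1960 / 100 = 19.6 -> No
Divisible by 4 but not 100, so it IS a leap year

Yes


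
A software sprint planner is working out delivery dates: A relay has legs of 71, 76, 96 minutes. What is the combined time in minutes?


Durations: 71, 76, 96
Running sum: 71
+ 76 = 147
+ 96 = 243
Total duration: 243 minutes
That is 4 hours and 3 minutes

243


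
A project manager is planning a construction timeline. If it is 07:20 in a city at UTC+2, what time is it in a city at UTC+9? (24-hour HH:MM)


Local time: 07:20 at UTC+2 (offset 2h)
Target zone: UTC+9 (offset 9h)
Difference: 9 - (2) = 7 hours
Calculation: 7 + (7) = 14
Result: 14:20

14:20


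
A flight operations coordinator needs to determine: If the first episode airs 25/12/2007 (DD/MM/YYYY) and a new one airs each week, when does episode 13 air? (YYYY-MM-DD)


First occurrence: 2007-12-25 (occurrence 1)
Each occurrence is 7 days after the previous.
Occurrence 13 is 12 weeks after the first.
12 weeks = 84 days
2007-12-25 + 84 days = 2008-03-18

2008-03-18


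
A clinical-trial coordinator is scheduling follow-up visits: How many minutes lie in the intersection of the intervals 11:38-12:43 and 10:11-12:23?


Interval A: [698, 763] minutes from midnight
Interval B: [611, 743] minutes from midnight
Overlap start = max(698, 611) = 698
Overlap end = min(763, 743) = 743
Overlap = 743 - 698 = 45 minutes

45


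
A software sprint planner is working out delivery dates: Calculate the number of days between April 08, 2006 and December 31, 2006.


Start: April 08, 2006
End: December 31, 2006
Days left in April: 22
May: 31
June: 30
July: 31
August: 31
... plus remaining months
Sum of remaining months: 245
Total: 22 + 245 = 267

267


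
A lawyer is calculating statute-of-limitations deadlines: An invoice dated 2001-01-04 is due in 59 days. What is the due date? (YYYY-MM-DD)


Start: 2001-01-04
Adding 59 days
Days remaining in January: 27
After January: 32 days still to add
February 2001: 28 days, 4 remaining
March 2001 has 31 days, need 4
Result: 2001-03-04

2001-03-04


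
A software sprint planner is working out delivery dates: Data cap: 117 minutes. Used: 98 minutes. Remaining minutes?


Total budget: 117 minutes
Time used: 98 minutes
Remaining: 117 - 98 = 19 minutes
Percent used: 83.8%
Percent remaining: 16.2%

19


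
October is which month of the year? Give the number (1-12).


Calendar month order:
9. September
10. October <--
11. November
October is month number 10

10


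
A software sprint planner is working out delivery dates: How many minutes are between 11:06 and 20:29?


Start time: 11:06 = 666 minutes from midnight
End time: 20:29 = 1229 minutes from midnight
Difference: 1229 - 666 = 563 minutes
That is 9 hours and 23 minutes

563


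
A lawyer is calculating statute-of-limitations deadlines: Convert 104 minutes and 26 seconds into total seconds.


Minutes: 104
Seconds: 26
Convert minutes to seconds: 104 x 60 = 6240
Add remaining seconds: 6240 + 26 = 6266

6266


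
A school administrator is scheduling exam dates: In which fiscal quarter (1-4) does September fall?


Month: September (month 9)
Q1: January-March (months 1-3)
Q2: April-June (months 4-6)
Q3: July-September (months 7-9)
Q4: October-December (months 10-12)
Month 9 falls in Q3

3


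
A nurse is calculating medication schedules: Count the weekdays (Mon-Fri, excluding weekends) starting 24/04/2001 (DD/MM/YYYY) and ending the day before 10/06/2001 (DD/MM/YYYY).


Start: 2001-04-24 (Tuesday)
End (exclusive): 2001-06-10 (Sunday)
Total calendar days: 47
Full weeks: 47 // 7 = 6 -> 30 weekdays
Remaining 5 days starting on Tuesday:
  Tue(w), Wed(w), Thu(w), Fri(w), Sat(-) -> 4 weekdays
Total business days: 30 + 4 = 34

34


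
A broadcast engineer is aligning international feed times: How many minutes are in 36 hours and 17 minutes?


Hours: 36
Minutes: 17
Convert hours to minutes: 36 x 60 = 2160
Add remaining minutes: 2160 + 17 = 2177

2177


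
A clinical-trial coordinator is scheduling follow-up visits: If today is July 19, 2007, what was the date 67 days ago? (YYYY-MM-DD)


Start: 2007-07-19
Subtracting 67 days
Days already passed in July: 19
After going back through July: 48 more days to subtract
June 2007: 30 days, 18 remaining
May 2007 has 31 days, need 18
Result: 2007-05-13

2007-05-13


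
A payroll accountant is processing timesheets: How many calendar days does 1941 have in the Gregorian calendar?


Year: 1941
Check leap year rules:
Divisible by 4? No
1941 is not a leap year
Days: 365

365


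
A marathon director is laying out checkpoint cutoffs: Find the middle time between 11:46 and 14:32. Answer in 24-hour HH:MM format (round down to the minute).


Start time: 11:46 = 706 minutes from midnight
End time: 14:32 = 872 minutes from midnight
Sum: 706 + 872 = 1578
Midpoint: 1578 / 2 = 789 minutes
Convert: 789 / 60 = 13 hours, 9 minutes
Result: 13:09

13:09


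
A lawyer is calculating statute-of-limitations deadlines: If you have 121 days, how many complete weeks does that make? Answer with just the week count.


Total days: 121
Days per week: 7
Division: 121 / 7 = 17 remainder 2
Complete weeks: 17
Remaining days: 2

17


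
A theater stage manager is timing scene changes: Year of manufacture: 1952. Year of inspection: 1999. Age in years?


Birth year: 1952
Current year: 1999
Age = current year - birth year
Age = 1999 - 1952 = 47

47


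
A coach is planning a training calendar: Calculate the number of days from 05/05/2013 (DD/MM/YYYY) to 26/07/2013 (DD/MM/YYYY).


Start date: 2013-05-05
End date: 2013-07-26
May 2013: +27 days
Jun 2013: +30 days
Jul 2013: +25 days
Total: 82 days

82


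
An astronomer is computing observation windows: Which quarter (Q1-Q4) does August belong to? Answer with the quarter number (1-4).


Month: August (month 8)
Q1: January-March (months 1-3)
Q2: April-June (months 4-6)
Q3: July-September (months 7-9)
Q4: October-December (months 10-12)
Month 8 falls in Q3

3


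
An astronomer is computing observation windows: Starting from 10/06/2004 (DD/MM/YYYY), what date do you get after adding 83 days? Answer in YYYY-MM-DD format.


Start: 2004-06-10
Adding 83 days
Days remaining in June: 20
After June: 63 days still to add
July 2004: 31 days, 32 remaining
August 2004: 31 days, 1 remaining
September 2004 has 30 days, need 1
Result: 2004-09-01

2004-09-01


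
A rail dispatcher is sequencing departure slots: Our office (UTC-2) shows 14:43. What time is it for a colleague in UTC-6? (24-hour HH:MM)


Local time: 14:43 at UTC-2 (offset -2h)
Target zone: UTC-6 (offset -6h)
Difference: -6 - (-2) = -4 hours
Calculation: 14 + (-4) = 10
Result: 10:43

10:43


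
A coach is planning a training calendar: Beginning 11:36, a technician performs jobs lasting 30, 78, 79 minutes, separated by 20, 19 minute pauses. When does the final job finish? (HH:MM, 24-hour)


Start: 11:36 = 696 min from midnight
  after task 1 (30 min): 12:06
  after break (20 min): 12:26
  after task 2 (78 min): 13:44
  after break (19 min): 14:03
  after task 3 (79 min): 15:22
Total elapsed: 226 minutes
End time: 15:22

15:22


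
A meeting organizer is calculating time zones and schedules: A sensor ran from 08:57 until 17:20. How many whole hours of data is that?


Start: 08:57
End: 17:20
Hour difference: 17 - 8 = 9 hours
Minute difference: 20 - 57 = -37 minutes
Total minutes: 503
Complete hours: 503 / 60 = 8 (remainder 23)

8


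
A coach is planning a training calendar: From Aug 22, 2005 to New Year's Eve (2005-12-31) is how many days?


Start: August 22, 2005
End: December 31, 2005
Days left in August: 9
September: 30
October: 31
November: 30
December: 31
Sum of remaining months: 122
Total: 9 + 122 = 131

131


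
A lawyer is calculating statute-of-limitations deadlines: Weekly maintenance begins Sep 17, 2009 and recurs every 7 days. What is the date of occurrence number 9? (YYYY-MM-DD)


First occurrence: 2009-09-17 (occurrence 1)
Each occurrence is 7 days after the previous.
Occurrence 9 is 8 weeks after the first.
8 weeks = 56 days
2009-09-17 + 56 days = 2009-11-12

2009-11-12


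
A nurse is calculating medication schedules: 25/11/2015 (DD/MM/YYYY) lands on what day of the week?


Date: 2015-11-25
January 1, 2015 is a Thursday
Day of year: 329
Offset from Jan 1: 328 days
328 mod 7 = 6
Result: Wednesday

Wednesday


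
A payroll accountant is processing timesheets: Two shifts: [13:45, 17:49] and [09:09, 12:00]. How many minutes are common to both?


Interval A: [825, 1069] minutes from midnight
Interval B: [549, 720] minutes from midnight
Overlap start = max(825, 549) = 825
Overlap end = min(1069, 720) = 720
End <= start, so the intervals do not overlap: 0 minutes

0


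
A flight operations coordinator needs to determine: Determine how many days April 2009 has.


Month: April
Year: 2009
April is a 30-day month
Total: 30 days

30


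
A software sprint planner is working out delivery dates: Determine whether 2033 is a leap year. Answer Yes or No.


Year: 2033
Divisible by 4? 2033 / 4 = 508.25 -> No
Not divisible by 4, so NOT a leap year

No


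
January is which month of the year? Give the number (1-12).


Calendar month order:
1. January <--
2. February
January is month number 1

1


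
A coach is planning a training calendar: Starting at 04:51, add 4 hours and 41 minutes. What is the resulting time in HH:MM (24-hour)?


Start time: 04:51
Adding: 4 hours 41 minutes
Minutes: 51 + 41 = 92
Minute overflow: 92 >= 60, so carry 1 hour, minutes = 32
Hours: 4 + 4 + 1 = 9
Result: 09:32

09:32


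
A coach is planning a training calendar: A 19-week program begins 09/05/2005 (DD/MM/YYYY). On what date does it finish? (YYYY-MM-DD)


Start: 2005-05-09
Weeks to add: 19
Convert to days: 19 x 7 = 133 days
Add 133 days to 2005-05-09
Result: 2005-09-19

2005-09-19


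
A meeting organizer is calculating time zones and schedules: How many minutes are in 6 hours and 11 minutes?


Hours: 6
Minutes: 11
Convert hours to minutes: 6 x 60 = 360
Add remaining minutes: 360 + 11 = 371

371


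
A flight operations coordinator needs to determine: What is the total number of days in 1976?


Year: 1976
Check leap year rules:
Divisible by 4? Yes
Divisible by 100? No
1976 is a leap year
Days: 366

366


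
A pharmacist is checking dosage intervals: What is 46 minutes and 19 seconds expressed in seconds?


Minutes: 46
Extra seconds: 19
Seconds per minute: 60
Minutes to seconds: 46 x 60 = 2760
Total: 2760 + 19 = 2779

2779


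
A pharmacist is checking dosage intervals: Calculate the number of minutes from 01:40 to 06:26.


Start time: 01:40 = 100 minutes from midnight
End time: 06:26 = 386 minutes from midnight
Difference: 386 - 100 = 286 minutes
That is 4 hours and 46 minutes

286


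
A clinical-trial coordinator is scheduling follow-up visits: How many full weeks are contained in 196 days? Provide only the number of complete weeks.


Total days: 196
Days per week: 7
Division: 196 / 7 = 28 remainder 0
Complete weeks: 28
Remaining days: 0

28


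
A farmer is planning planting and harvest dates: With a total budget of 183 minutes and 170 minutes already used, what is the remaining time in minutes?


Total budget: 183 minutes
Time used: 170 minutes
Remaining: 183 - 170 = 13 minutes
Percent used: 92.9%
Percent remaining: 7.1%

13


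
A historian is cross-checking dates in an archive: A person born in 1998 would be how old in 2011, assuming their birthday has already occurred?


Birth year: 1998
Current year: 2011
Age = current year - birth year
Age = 2011 - 1998 = 13

13


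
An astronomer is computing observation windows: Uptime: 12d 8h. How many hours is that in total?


Days: 12
Extra hours: 8
Hours per day: 24
Days to hours: 12 x 24 = 288
Total: 288 + 8 = 296

296


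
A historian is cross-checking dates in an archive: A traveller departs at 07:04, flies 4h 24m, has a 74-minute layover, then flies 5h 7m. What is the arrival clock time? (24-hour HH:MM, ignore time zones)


Depart: 07:04
Leg 1: +264 min -> 11:28
Layover: +74 min -> 12:42
Leg 2: +307 min -> 17:49
Total travel: 645 minutes = 10h 45m
Arrival: 17:49

17:49


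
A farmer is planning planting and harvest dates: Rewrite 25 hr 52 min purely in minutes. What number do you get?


Hours: 25
Extra minutes: 52
Minutes per hour: 60
Hours to minutes: 25 x 60 = 1500
Total: 1500 + 52 = 1552

1552


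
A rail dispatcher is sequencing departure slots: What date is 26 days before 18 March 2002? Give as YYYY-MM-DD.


Start: 2002-03-18
Subtracting 26 days
Days already passed in March: 18
After going back through March: 8 more days to subtract
February 2002 has 28 days, need 8
Result: 2002-02-20

2002-02-20


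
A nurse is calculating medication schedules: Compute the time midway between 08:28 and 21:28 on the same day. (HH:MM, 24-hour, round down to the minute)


Start time: 08:28 = 508 minutes from midnight
End time: 21:28 = 1288 minutes from midnight
Sum: 508 + 1288 = 1796
Midpoint: 1796 / 2 = 898 minutes
Convert: 898 / 60 = 14 hours, 58 minutes
Result: 14:58

14:58


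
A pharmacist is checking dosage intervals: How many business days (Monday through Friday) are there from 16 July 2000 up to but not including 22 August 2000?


Start: 2000-07-16 (Sunday)
End (exclusive): 2000-08-22 (Tuesday)
Total calendar days: 37
Full weeks: 37 // 7 = 5 -> 25 weekdays
Remaining 2 days starting on Sunday:
  Sun(-), Mon(w) -> 1 weekdays
Total business days: 25 + 1 = 26

26


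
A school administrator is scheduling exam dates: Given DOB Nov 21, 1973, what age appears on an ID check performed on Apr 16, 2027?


Birth: 1973-11-21
Reference: 2027-04-16
Year difference: 2027 - 1973 = 54
Has birthday (11-21) occurred by 04-16? No
Birthday not yet reached this year -> subtract 1
Age in full years: 53

53


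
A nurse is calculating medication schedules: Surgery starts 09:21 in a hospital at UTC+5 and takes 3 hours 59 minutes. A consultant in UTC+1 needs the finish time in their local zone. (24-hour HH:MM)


Start: 09:21 in UTC+5
Step 1 - add duration:
  minutes: 21 + 59 = 80 (carry 1h)
  hours: 9 + 3 + 1 = 13
  end in UTC+5: 13:20
Step 2 - convert UTC+5 -> UTC+1:
  offset difference: 1 - (5) = -4 hours
  13 + (-4) = 9 -> mod 24 = 9
Result: 09:20 in UTC+1

09:20


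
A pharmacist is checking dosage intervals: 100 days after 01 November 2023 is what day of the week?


Start: 2023-11-01 (Wednesday)
Step 1 - find target date: add 100 days
  2023-11-01 + 100 days = 2024-02-09
Step 2 - day of week:
  100 mod 7 = 2
  Wednesday + 2 days -> Friday
Result: Friday (2024-02-09)

Friday


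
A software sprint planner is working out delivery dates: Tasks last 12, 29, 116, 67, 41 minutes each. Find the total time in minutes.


Durations: 12, 29, 116, 67, 41
Running sum: 12
+ 29 = 41
+ 116 = 157
+ 67 = 224
+ 41 = 265
Total duration: 265 minutes
That is 4 hours and 25 minutes

265


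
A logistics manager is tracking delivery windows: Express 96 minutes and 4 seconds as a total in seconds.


Minutes: 96
Seconds: 4
Convert minutes to seconds: 96 x 60 = 5760
Add remaining seconds: 5760 + 4 = 5764

5764


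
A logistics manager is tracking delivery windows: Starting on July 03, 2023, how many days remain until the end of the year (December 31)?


Start: July 03, 2023
End: December 31, 2023
Days left in July: 28
August: 31
September: 30
October: 31
November: 30
... plus remaining months
Sum of remaining months: 153
Total: 28 + 153 = 181

181


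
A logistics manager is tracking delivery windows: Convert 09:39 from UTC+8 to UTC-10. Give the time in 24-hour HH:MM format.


Local time: 09:39 at UTC+8 (offset 8h)
Target zone: UTC-10 (offset -10h)
Difference: -10 - (8) = -18 hours
Calculation: 9 + (-18) = -9
Wraparound: (-9) mod 24 = 15
Result: 15:39

15:39


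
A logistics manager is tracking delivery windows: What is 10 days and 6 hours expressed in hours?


Days: 10
Extra hours: 6
Hours per day: 24
Days to hours: 10 x 24 = 240
Total: 240 + 6 = 246

246


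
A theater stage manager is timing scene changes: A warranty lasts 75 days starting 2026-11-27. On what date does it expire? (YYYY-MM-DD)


Start: 2026-11-27
Adding 75 days
Days remaining in November: 3
After November: 72 days still to add
December 2026: 31 days, 41 remaining
January 2027: 31 days, 10 remaining
February 2027 has 28 days, need 10
Result: 2027-02-10

2027-02-10


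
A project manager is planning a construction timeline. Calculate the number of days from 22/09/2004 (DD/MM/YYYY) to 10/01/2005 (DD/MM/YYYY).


Start date: 2004-09-22
End date: 2005-01-10
Sep 2004: +9 days
Oct 2004: +31 days
Nov 2004: +30 days
Dec 2004: +31 days
Jan 2005: +9 days
Total: 110 days

110


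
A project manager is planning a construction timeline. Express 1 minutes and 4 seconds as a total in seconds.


Minutes: 1
Seconds: 4
Convert minutes to seconds: 1 x 60 = 60
Add remaining seconds: 60 + 4 = 64

64


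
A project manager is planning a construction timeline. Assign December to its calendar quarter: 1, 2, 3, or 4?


Month: December (month 12)
Q1: January-March (months 1-3)
Q2: April-June (months 4-6)
Q3: July-September (months 7-9)
Q4: October-December (months 10-12)
Month 12 falls in Q4

4


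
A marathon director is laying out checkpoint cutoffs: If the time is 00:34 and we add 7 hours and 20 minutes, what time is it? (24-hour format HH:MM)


Start time: 00:34
Adding: 7 hours 20 minutes
Minutes: 34 + 20 = 54
Hours: 0 + 7 + 0 = 7
Result: 07:54

07:54


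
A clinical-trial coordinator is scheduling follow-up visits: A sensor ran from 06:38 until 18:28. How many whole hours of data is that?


Start: 06:38
End: 18:28
Hour difference: 18 - 6 = 12 hours
Minute difference: 28 - 38 = -10 minutes
Total minutes: 710
Complete hours: 710 / 60 = 11 (remainder 50)

11


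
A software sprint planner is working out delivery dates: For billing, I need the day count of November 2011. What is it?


Month: November
Year: 2011
November is a 30-day month
Total: 30 days

30


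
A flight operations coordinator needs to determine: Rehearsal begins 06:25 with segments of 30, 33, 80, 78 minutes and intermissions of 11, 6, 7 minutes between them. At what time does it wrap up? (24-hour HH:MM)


Start: 06:25 = 385 min from midnight
  after task 1 (30 min): 06:55
  after break (11 min): 07:06
  after task 2 (33 min): 07:39
  after break (6 min): 07:45
  after task 3 (80 min): 09:05
  after break (7 min): 09:12
  after task 4 (78 min): 10:30
Total elapsed: 245 minutes
End time: 10:30

10:30


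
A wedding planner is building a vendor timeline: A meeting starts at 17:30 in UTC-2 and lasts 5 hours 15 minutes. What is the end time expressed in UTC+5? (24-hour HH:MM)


Start: 17:30 in UTC-2
Step 1 - add duration:
  minutes: 30 + 15 = 45
  hours: 17 + 5 + 0 = 22
  end in UTC-2: 22:45
Step 2 - convert UTC-2 -> UTC+5:
  offset difference: 5 - (-2) = 7 hours
  22 + (7) = 29 -> mod 24 = 5
Result: 05:45 in UTC+5

05:45


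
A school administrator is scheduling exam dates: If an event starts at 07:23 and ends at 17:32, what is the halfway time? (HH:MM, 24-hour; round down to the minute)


Start time: 07:23 = 443 minutes from midnight
End time: 17:32 = 1052 minutes from midnight
Sum: 443 + 1052 = 1495
Midpoint: 1495 / 2 = 747 minutes
Convert: 747 / 60 = 12 hours, 27 minutes
Result: 12:27

12:27


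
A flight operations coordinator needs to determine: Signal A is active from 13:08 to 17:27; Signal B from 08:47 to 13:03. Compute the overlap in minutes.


Interval A: [788, 1047] minutes from midnight
Interval B: [527, 783] minutes from midnight
Overlap start = max(788, 527) = 788
Overlap end = min(1047, 783) = 783
End <= start, so the intervals do not overlap: 0 minutes

0


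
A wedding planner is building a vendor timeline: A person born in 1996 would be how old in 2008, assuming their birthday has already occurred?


Birth year: 1996
Current year: 2008
Age = current year - birth year
Age = 2008 - 1996 = 12

12


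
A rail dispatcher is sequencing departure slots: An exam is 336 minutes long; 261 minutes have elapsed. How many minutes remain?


Total budget: 336 minutes
Time used: 261 minutes
Remaining: 336 - 261 = 75 minutes
Percent used: 77.7%
Percent remaining: 22.3%

75


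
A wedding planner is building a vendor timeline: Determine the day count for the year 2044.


Year: 2044
Check leap year rules:
Divisible by 4? Yes
Divisible by 100? No
2044 is a leap year
Days: 366

366


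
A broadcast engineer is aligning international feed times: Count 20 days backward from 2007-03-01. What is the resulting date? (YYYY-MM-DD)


Start: 2007-03-01
Subtracting 20 days
Days already passed in March: 1
After going back through March: 19 more days to subtract
February 2007 has 28 days, need 19
Result: 2007-02-09

2007-02-09


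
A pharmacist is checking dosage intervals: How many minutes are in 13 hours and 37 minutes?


Hours: 13
Minutes: 37
Convert hours to minutes: 13 x 60 = 780
Add remaining minutes: 780 + 37 = 817

817


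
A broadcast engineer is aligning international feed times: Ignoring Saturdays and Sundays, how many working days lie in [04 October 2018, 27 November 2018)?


Start: 2018-10-04 (Thursday)
End (exclusive): 2018-11-27 (Tuesday)
Total calendar days: 54
Full weeks: 54 // 7 = 7 -> 35 weekdays
Remaining 5 days starting on Thursday:
  Thu(w), Fri(w), Sat(-), Sun(-), Mon(w) -> 3 weekdays
Total business days: 35 + 3 = 38

38


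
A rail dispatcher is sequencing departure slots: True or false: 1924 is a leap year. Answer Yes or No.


Year: 1924
Divisible by 4? 1924 / 4 = 481.0 -> Yes
Divisible by 100? 1924 / 100 = 19.24 -> No
Divisible by 4 but not 100, so it IS a leap year

Yes


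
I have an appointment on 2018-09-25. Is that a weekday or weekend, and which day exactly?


Date: 2018-09-25
January 1, 2018 is a Monday
Day of year: 268
Offset from Jan 1: 267 days
267 mod 7 = 1
Result: Tuesday

Tuesday


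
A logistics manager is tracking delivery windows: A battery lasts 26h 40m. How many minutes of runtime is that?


Hours: 26
Extra minutes: 40
Minutes per hour: 60
Hours to minutes: 26 x 60 = 1560
Total: 1560 + 40 = 1600

1600


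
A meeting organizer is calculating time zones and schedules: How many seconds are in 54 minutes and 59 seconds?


Minutes: 54
Extra seconds: 59
Seconds per minute: 60
Minutes to seconds: 54 x 60 = 3240
Total: 3240 + 59 = 3299

3299


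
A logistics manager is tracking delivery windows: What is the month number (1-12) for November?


Calendar month order:
10. October
11. November <--
12. December
November is month number 11

11


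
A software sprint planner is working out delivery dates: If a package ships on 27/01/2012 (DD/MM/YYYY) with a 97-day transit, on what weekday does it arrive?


Start: 2012-01-27 (Friday)
Step 1 - find target date: add 97 days
  2012-01-27 + 97 days = 2012-05-03
Step 2 - day of week:
  97 mod 7 = 6
  Friday + 6 days -> Thursday
Result: Thursday (2012-05-03)

Thursday


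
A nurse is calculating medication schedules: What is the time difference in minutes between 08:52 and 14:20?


Start time: 08:52 = 532 minutes from midnight
End time: 14:20 = 860 minutes from midnight
Difference: 860 - 532 = 328 minutes
That is 5 hours and 28 minutes

328


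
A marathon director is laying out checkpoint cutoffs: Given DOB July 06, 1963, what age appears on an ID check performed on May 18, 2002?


Birth: 1963-07-06
Reference: 2002-05-18
Year difference: 2002 - 1963 = 39
Has birthday (07-06) occurred by 05-18? No
Birthday not yet reached this year -> subtract 1
Age in full years: 38

38


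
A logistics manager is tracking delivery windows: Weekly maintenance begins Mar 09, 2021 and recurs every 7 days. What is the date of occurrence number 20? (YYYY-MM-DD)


First occurrence: 2021-03-09 (occurrence 1)
Each occurrence is 7 days after the previous.
Occurrence 20 is 19 weeks after the first.
19 weeks = 133 days
2021-03-09 + 133 days = 2021-07-20

2021-07-20


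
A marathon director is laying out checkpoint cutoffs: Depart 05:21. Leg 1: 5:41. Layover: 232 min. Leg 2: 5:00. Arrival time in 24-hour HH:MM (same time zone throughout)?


Depart: 05:21
Leg 1: +341 min -> 11:02
Layover: +232 min -> 14:54
Leg 2: +300 min -> 19:54
Total travel: 873 minutes = 14h 33m
Arrival: 19:54

19:54
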